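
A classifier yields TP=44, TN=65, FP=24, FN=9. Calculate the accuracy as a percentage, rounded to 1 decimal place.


Accuracy = (TP + TN) / (TP + TN + FP + FN) * 100
= (44 + 65) / (44 + 65 + 24 + 9)
= 109 / 142
= 0.7676
= 76.8%

76.8


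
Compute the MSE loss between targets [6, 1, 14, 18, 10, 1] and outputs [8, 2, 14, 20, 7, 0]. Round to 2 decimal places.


Differences: [-2, -1, 0, -2, 3, 1]
Squared errors: [4, 1, 0, 4, 9, 1]
Sum of squared errors = 19
MSE = 19 / 6 = 3.17

3.17


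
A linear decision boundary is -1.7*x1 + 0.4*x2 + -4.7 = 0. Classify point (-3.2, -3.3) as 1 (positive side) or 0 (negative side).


Compute -1.7 * -3.2 + 0.4 * -3.3 + -4.7
= 5.44 + -1.32 + -4.7
= -0.58
Since -0.58 < 0, the point is on the negative side.

0


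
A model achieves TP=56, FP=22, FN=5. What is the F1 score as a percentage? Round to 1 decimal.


Precision = TP / (TP + FP) = 56 / 78 = 0.7179
Recall = TP / (TP + FN) = 56 / 61 = 0.918
F1 = 2 * P * R / (P + R)
= 2 * 0.7179 * 0.918 / (0.7179 + 0.918)
= 1.3182 / 1.636
= 0.8058
As percentage: 80.6%

80.6


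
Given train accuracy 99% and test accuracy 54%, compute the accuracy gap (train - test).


Gap = train_accuracy - test_accuracy
= 99 - 54
= 45%
This large gap strongly indicates overfitting.

45


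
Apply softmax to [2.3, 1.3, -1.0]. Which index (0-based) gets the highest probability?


Softmax is a monotonic transformation, so it preserves the argmax.
We need to find the index of the maximum logit.
Index 0: 2.3
Index 1: 1.3
Index 2: -1.0
Maximum logit = 2.3 at index 0

0


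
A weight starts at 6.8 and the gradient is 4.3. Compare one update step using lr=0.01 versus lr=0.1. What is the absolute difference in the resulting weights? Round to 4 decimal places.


With lr=0.01: w_new = 6.8 - 0.01 * 4.3 = 6.757
With lr=0.1: w_new = 6.8 - 0.1 * 4.3 = 6.37
Absolute difference = |6.757 - 6.37|
= 0.3870

0.3870


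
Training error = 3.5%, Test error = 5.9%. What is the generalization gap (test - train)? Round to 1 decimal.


Generalization gap = test_error - train_error
= 5.9 - 3.5
= 2.4%
A moderate gap.

2.4


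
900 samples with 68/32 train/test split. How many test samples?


Train samples = 900 * 68% = 612
Test samples = 900 - 612
= 288

288


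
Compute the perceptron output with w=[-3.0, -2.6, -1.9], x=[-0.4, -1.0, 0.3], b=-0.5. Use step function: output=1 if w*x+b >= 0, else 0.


z = w . x + b
= -3.0*-0.4 + -2.6*-1.0 + -1.9*0.3 + -0.5
= 1.2 + 2.6 + -0.57 + -0.5
= 3.23 + -0.5
= 2.73
Since z = 2.73 >= 0, output = 1

1


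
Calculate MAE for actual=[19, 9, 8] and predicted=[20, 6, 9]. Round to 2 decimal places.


Absolute errors: [1, 3, 1]
Sum of absolute errors = 5
MAE = 5 / 3 = 1.67

1.67


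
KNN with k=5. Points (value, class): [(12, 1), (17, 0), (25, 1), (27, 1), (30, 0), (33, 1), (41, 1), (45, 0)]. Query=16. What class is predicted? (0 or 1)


Distances from query 16:
Point 17 (class 0): distance = 1
Point 12 (class 1): distance = 4
Point 25 (class 1): distance = 9
Point 27 (class 1): distance = 11
Point 30 (class 0): distance = 14
K=5 nearest neighbors: classes = [0, 1, 1, 1, 0]
Votes for class 1: 3 / 5
Majority vote => class 1

1


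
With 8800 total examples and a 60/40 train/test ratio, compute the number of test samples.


Train samples = 8800 * 60% = 5280
Test samples = 8800 - 5280
= 3520

3520


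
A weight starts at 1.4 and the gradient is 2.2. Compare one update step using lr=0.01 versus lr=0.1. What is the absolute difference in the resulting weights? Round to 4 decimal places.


With lr=0.01: w_new = 1.4 - 0.01 * 2.2 = 1.378
With lr=0.1: w_new = 1.4 - 0.1 * 2.2 = 1.18
Absolute difference = |1.378 - 1.18|
= 0.1980

0.1980


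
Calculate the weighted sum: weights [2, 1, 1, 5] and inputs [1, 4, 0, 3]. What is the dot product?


Element-wise products:
2 * 1 = 2
1 * 4 = 4
1 * 0 = 0
5 * 3 = 15
Sum = 2 + 4 + 0 + 15
= 21

21


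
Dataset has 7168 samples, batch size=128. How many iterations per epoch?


Iterations per epoch = dataset_size / batch_size
= 7168 / 128
= 56

56


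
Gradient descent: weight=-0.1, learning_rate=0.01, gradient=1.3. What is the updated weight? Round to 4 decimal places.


w_new = w_old - lr * gradient
= -0.1 - 0.01 * 1.3
= -0.1 - (0.013)
= -0.1130

-0.1130


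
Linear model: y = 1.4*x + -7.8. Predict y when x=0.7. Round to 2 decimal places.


y = 1.4 * 0.7 + (-7.8)
= 0.98 + (-7.8)
= -6.82

-6.82


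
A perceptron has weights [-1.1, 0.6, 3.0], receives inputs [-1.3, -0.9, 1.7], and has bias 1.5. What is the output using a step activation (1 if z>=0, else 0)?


z = w . x + b
= -1.1*-1.3 + 0.6*-0.9 + 3.0*1.7 + 1.5
= 1.43 + -0.54 + 5.1 + 1.5
= 5.99 + 1.5
= 7.49
Since z = 7.49 >= 0, output = 1

1


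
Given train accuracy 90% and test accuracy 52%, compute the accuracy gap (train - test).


Gap = train_accuracy - test_accuracy
= 90 - 52
= 38%
This large gap strongly indicates overfitting.

38


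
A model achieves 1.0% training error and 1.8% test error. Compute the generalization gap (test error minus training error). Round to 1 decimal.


Generalization gap = test_error - train_error
= 1.8 - 1.0
= 0.8%
A small gap suggests good generalization.

0.8


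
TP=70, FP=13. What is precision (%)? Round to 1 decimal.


Precision = TP / (TP + FP) * 100
= 70 / (70 + 13)
= 70 / 83
= 0.8434
= 84.3%

84.3


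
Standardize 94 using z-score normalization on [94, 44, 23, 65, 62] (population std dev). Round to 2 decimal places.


Mean = (94 + 44 + 23 + 65 + 62) / 5 = 57.6
Variance = sum((x_i - mean)^2) / n = 556.24
Std = sqrt(556.24) = 23.5847
Z = (x - mean) / std
= (94 - 57.6) / 23.5847
= 36.4 / 23.5847
= 1.54

1.54


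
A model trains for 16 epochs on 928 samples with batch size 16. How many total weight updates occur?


Iterations per epoch = 928 / 16 = 58
Total updates = iterations_per_epoch * epochs
= 58 * 16
= 928

928


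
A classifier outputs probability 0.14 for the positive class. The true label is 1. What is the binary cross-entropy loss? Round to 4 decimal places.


For y=1: Loss = -log(p)
= -log(0.14)
= -(-1.9661)
= 1.9661

1.9661


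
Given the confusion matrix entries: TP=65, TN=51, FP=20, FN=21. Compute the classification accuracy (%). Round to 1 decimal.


Accuracy = (TP + TN) / (TP + TN + FP + FN) * 100
= (65 + 51) / (65 + 51 + 20 + 21)
= 116 / 157
= 0.7389
= 73.9%

73.9


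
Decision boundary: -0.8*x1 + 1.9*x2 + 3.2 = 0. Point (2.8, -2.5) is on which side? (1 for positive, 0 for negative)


Compute -0.8 * 2.8 + 1.9 * -2.5 + 3.2
= -2.24 + -4.75 + 3.2
= -3.79
Since -3.79 < 0, the point is on the negative side.

0


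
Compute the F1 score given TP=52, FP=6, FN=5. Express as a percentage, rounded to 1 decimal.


Precision = TP / (TP + FP) = 52 / 58 = 0.8966
Recall = TP / (TP + FN) = 52 / 57 = 0.9123
F1 = 2 * P * R / (P + R)
= 2 * 0.8966 * 0.9123 / (0.8966 + 0.9123)
= 1.6358 / 1.8088
= 0.9043
As percentage: 90.4%

90.4


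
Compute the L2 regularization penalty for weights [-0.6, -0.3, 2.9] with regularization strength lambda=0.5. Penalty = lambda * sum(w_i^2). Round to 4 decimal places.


Squaring each weight:
(-0.6)^2 = 0.36
(-0.3)^2 = 0.09
2.9^2 = 8.41
Sum of squares = 8.86
Penalty = 0.5 * 8.86 = 4.4300

4.4300


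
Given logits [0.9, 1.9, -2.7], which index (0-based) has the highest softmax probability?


Softmax is a monotonic transformation, so it preserves the argmax.
We need to find the index of the maximum logit.
Index 0: 0.9
Index 1: 1.9
Index 2: -2.7
Maximum logit = 1.9 at index 1

1


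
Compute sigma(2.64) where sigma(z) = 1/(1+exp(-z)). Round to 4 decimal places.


sigmoid(z) = 1 / (1 + exp(-z))
exp(-(2.64)) = exp(-2.64) = 0.0714
1 + 0.0714 = 1.0714
1 / 1.0714 = 0.9334

0.9334


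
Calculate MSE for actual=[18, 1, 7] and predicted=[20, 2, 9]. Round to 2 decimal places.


Differences: [-2, -1, -2]
Squared errors: [4, 1, 4]
Sum of squared errors = 9
MSE = 9 / 3 = 3.00

3.00


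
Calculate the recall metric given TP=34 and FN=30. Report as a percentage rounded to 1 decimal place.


Recall = TP / (TP + FN) * 100
= 34 / (34 + 30)
= 34 / 64
= 0.5312
= 53.1%

53.1


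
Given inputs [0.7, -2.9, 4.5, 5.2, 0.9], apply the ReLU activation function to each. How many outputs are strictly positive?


ReLU(x) = max(0, x) for each element:
ReLU(0.7) = 0.7
ReLU(-2.9) = 0
ReLU(4.5) = 4.5
ReLU(5.2) = 5.2
ReLU(0.9) = 0.9
Active neurons (>0): 4

4


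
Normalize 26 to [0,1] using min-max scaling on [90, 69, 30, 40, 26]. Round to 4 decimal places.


Min = 26, Max = 90
Range = 90 - 26 = 64
Scaled = (x - min) / (max - min)
= (26 - 26) / 64
= 0 / 64
= 0.0000

0.0000


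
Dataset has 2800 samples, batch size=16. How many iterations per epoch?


Iterations per epoch = dataset_size / batch_size
= 2800 / 16
= 175

175


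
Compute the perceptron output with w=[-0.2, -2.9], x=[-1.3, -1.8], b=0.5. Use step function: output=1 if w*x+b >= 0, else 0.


z = w . x + b
= -0.2*-1.3 + -2.9*-1.8 + 0.5
= 0.26 + 5.22 + 0.5
= 5.48 + 0.5
= 5.98
Since z = 5.98 >= 0, output = 1

1


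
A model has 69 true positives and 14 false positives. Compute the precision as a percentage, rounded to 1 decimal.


Precision = TP / (TP + FP) * 100
= 69 / (69 + 14)
= 69 / 83
= 0.8313
= 83.1%

83.1


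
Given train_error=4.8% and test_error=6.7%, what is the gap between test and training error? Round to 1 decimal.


Generalization gap = test_error - train_error
= 6.7 - 4.8
= 1.9%
A small gap suggests good generalization.

1.9


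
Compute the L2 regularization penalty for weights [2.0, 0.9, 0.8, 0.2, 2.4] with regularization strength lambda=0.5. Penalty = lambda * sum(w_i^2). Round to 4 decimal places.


Squaring each weight:
2.0^2 = 4.0
0.9^2 = 0.81
0.8^2 = 0.64
0.2^2 = 0.04
2.4^2 = 5.76
Sum of squares = 11.25
Penalty = 0.5 * 11.25 = 5.6250

5.6250


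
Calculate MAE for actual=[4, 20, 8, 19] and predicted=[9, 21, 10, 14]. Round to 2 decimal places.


Absolute errors: [5, 1, 2, 5]
Sum of absolute errors = 13
MAE = 13 / 4 = 3.25

3.25


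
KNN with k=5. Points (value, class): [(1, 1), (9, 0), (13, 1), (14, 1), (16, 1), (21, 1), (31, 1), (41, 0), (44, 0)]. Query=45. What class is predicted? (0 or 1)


Distances from query 45:
Point 44 (class 0): distance = 1
Point 41 (class 0): distance = 4
Point 31 (class 1): distance = 14
Point 21 (class 1): distance = 24
Point 16 (class 1): distance = 29
K=5 nearest neighbors: classes = [0, 0, 1, 1, 1]
Votes for class 1: 3 / 5
Majority vote => class 1

1


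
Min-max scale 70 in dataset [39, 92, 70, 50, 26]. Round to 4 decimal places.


Min = 26, Max = 92
Range = 92 - 26 = 66
Scaled = (x - min) / (max - min)
= (70 - 26) / 66
= 44 / 66
= 0.6667

0.6667


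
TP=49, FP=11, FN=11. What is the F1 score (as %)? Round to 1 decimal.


Precision = TP / (TP + FP) = 49 / 60 = 0.8167
Recall = TP / (TP + FN) = 49 / 60 = 0.8167
F1 = 2 * P * R / (P + R)
= 2 * 0.8167 * 0.8167 / (0.8167 + 0.8167)
= 1.3339 / 1.6333
= 0.8167
As percentage: 81.7%

81.7


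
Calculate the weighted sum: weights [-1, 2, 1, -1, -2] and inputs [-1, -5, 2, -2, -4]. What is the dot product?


Element-wise products:
-1 * -1 = 1
2 * -5 = -10
1 * 2 = 2
-1 * -2 = 2
-2 * -4 = 8
Sum = 1 + -10 + 2 + 2 + 8
= 3

3


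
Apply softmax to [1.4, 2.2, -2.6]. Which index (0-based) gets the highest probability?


Softmax is a monotonic transformation, so it preserves the argmax.
We need to find the index of the maximum logit.
Index 0: 1.4
Index 1: 2.2
Index 2: -2.6
Maximum logit = 2.2 at index 1

1


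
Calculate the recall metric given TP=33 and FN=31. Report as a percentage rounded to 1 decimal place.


Recall = TP / (TP + FN) * 100
= 33 / (33 + 31)
= 33 / 64
= 0.5156
= 51.6%

51.6


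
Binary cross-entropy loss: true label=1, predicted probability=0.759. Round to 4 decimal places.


For y=1: Loss = -log(p)
= -log(0.759)
= -(-0.2758)
= 0.2758

0.2758


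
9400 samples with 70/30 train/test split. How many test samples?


Train samples = 9400 * 70% = 6580
Test samples = 9400 - 6580
= 2820

2820


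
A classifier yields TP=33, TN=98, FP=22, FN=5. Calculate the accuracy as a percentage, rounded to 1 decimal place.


Accuracy = (TP + TN) / (TP + TN + FP + FN) * 100
= (33 + 98) / (33 + 98 + 22 + 5)
= 131 / 158
= 0.8291
= 82.9%

82.9


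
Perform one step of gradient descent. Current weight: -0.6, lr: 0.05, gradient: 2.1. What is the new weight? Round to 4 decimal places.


w_new = w_old - lr * gradient
= -0.6 - 0.05 * 2.1
= -0.6 - (0.105)
= -0.7050

-0.7050


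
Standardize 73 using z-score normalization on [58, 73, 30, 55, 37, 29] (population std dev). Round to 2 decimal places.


Mean = (58 + 73 + 30 + 55 + 37 + 29) / 6 = 47.0
Variance = sum((x_i - mean)^2) / n = 262.3333
Std = sqrt(262.3333) = 16.1967
Z = (x - mean) / std
= (73 - 47.0) / 16.1967
= 26.0 / 16.1967
= 1.61

1.61


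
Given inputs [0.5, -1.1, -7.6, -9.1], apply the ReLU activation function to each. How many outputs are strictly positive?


ReLU(x) = max(0, x) for each element:
ReLU(0.5) = 0.5
ReLU(-1.1) = 0
ReLU(-7.6) = 0
ReLU(-9.1) = 0
Active neurons (>0): 1

1


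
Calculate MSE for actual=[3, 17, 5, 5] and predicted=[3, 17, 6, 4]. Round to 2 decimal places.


Differences: [0, 0, -1, 1]
Squared errors: [0, 0, 1, 1]
Sum of squared errors = 2
MSE = 2 / 4 = 0.50

0.50


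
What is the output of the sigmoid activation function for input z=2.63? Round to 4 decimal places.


sigmoid(z) = 1 / (1 + exp(-z))
exp(-(2.63)) = exp(-2.63) = 0.0721
1 + 0.0721 = 1.0721
1 / 1.0721 = 0.9328

0.9328


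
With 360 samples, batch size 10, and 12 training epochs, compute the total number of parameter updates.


Iterations per epoch = 360 / 10 = 36
Total updates = iterations_per_epoch * epochs
= 36 * 12
= 432

432


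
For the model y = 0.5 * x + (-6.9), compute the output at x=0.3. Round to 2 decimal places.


y = 0.5 * 0.3 + (-6.9)
= 0.15 + (-6.9)
= -6.75

-6.75


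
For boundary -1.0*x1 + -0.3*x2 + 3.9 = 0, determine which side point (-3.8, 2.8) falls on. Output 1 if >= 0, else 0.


Compute -1.0 * -3.8 + -0.3 * 2.8 + 3.9
= 3.8 + -0.84 + 3.9
= 6.86
Since 6.86 >= 0, the point is on the positive side.

1


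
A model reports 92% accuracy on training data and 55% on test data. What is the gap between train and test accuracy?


Gap = train_accuracy - test_accuracy
= 92 - 55
= 37%
This large gap strongly indicates overfitting.

37


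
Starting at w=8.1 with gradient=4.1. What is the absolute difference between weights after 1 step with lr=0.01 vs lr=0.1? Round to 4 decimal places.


With lr=0.01: w_new = 8.1 - 0.01 * 4.1 = 8.059
With lr=0.1: w_new = 8.1 - 0.1 * 4.1 = 7.69
Absolute difference = |8.059 - 7.69|
= 0.3690

0.3690


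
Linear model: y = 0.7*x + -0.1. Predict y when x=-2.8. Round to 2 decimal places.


y = 0.7 * -2.8 + (-0.1)
= -1.96 + (-0.1)
= -2.06

-2.06


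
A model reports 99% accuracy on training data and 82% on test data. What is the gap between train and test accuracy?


Gap = train_accuracy - test_accuracy
= 99 - 82
= 17%
This gap suggests the model is overfitting.

17


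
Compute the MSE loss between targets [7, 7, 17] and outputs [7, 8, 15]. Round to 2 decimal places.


Differences: [0, -1, 2]
Squared errors: [0, 1, 4]
Sum of squared errors = 5
MSE = 5 / 3 = 1.67

1.67


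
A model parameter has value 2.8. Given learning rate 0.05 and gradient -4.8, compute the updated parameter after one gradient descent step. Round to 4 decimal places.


w_new = w_old - lr * gradient
= 2.8 - 0.05 * -4.8
= 2.8 - (-0.24)
= 3.0400

3.0400


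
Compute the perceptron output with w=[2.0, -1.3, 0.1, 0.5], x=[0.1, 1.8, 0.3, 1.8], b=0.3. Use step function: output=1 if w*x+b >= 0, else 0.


z = w . x + b
= 2.0*0.1 + -1.3*1.8 + 0.1*0.3 + 0.5*1.8 + 0.3
= 0.2 + -2.34 + 0.03 + 0.9 + 0.3
= -1.21 + 0.3
= -0.91
Since z = -0.91 < 0, output = 0

0


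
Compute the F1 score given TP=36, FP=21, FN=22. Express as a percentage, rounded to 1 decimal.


Precision = TP / (TP + FP) = 36 / 57 = 0.6316
Recall = TP / (TP + FN) = 36 / 58 = 0.6207
F1 = 2 * P * R / (P + R)
= 2 * 0.6316 * 0.6207 / (0.6316 + 0.6207)
= 0.784 / 1.2523
= 0.6261
As percentage: 62.6%

62.6


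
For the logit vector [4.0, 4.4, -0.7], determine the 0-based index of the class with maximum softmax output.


Softmax is a monotonic transformation, so it preserves the argmax.
We need to find the index of the maximum logit.
Index 0: 4.0
Index 1: 4.4
Index 2: -0.7
Maximum logit = 4.4 at index 1

1


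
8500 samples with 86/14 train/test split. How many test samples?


Train samples = 8500 * 86% = 7310
Test samples = 8500 - 7310
= 1190

1190


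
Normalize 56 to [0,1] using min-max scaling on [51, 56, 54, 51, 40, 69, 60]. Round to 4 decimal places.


Min = 40, Max = 69
Range = 69 - 40 = 29
Scaled = (x - min) / (max - min)
= (56 - 40) / 29
= 16 / 29
= 0.5517

0.5517


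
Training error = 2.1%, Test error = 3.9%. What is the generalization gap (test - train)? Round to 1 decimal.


Generalization gap = test_error - train_error
= 3.9 - 2.1
= 1.8%
A small gap suggests good generalization.

1.8


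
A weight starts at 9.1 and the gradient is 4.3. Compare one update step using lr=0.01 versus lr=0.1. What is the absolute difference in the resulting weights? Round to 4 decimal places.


With lr=0.01: w_new = 9.1 - 0.01 * 4.3 = 9.057
With lr=0.1: w_new = 9.1 - 0.1 * 4.3 = 8.67
Absolute difference = |9.057 - 8.67|
= 0.3870

0.3870


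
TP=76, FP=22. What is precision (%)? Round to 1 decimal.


Precision = TP / (TP + FP) * 100
= 76 / (76 + 22)
= 76 / 98
= 0.7755
= 77.6%

77.6


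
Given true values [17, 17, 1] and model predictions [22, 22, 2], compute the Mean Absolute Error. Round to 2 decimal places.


Absolute errors: [5, 5, 1]
Sum of absolute errors = 11
MAE = 11 / 3 = 3.67

3.67


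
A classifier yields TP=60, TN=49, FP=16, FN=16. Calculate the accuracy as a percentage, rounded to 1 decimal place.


Accuracy = (TP + TN) / (TP + TN + FP + FN) * 100
= (60 + 49) / (60 + 49 + 16 + 16)
= 109 / 141
= 0.773
= 77.3%

77.3


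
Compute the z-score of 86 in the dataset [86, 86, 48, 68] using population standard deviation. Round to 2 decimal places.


Mean = (86 + 86 + 48 + 68) / 4 = 72.0
Variance = sum((x_i - mean)^2) / n = 246.0
Std = sqrt(246.0) = 15.6844
Z = (x - mean) / std
= (86 - 72.0) / 15.6844
= 14.0 / 15.6844
= 0.89

0.89


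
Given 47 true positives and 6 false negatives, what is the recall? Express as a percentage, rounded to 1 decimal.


Recall = TP / (TP + FN) * 100
= 47 / (47 + 6)
= 47 / 53
= 0.8868
= 88.7%

88.7


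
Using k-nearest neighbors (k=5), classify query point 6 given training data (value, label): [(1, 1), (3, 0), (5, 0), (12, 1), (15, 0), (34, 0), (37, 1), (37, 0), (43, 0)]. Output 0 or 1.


Distances from query 6:
Point 5 (class 0): distance = 1
Point 3 (class 0): distance = 3
Point 1 (class 1): distance = 5
Point 12 (class 1): distance = 6
Point 15 (class 0): distance = 9
K=5 nearest neighbors: classes = [0, 0, 1, 1, 0]
Votes for class 1: 2 / 5
Majority vote => class 0

0


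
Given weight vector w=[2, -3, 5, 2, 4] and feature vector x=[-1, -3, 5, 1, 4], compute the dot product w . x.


Element-wise products:
2 * -1 = -2
-3 * -3 = 9
5 * 5 = 25
2 * 1 = 2
4 * 4 = 16
Sum = -2 + 9 + 25 + 2 + 16
= 50

50


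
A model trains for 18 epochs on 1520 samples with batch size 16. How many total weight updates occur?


Iterations per epoch = 1520 / 16 = 95
Total updates = iterations_per_epoch * epochs
= 95 * 18
= 1710

1710


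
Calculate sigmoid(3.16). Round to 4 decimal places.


sigmoid(z) = 1 / (1 + exp(-z))
exp(-(3.16)) = exp(-3.16) = 0.0424
1 + 0.0424 = 1.0424
1 / 1.0424 = 0.9593

0.9593


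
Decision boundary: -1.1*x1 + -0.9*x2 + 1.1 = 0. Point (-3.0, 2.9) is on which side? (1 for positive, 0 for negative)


Compute -1.1 * -3.0 + -0.9 * 2.9 + 1.1
= 3.3 + -2.61 + 1.1
= 1.79
Since 1.79 >= 0, the point is on the positive side.

1


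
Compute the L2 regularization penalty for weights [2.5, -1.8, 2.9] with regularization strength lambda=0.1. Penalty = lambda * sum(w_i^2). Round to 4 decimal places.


Squaring each weight:
2.5^2 = 6.25
(-1.8)^2 = 3.24
2.9^2 = 8.41
Sum of squares = 17.9
Penalty = 0.1 * 17.9 = 1.7900

1.7900


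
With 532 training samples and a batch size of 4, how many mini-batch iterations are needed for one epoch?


Iterations per epoch = dataset_size / batch_size
= 532 / 4
= 133

133


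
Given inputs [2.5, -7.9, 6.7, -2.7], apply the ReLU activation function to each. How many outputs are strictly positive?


ReLU(x) = max(0, x) for each element:
ReLU(2.5) = 2.5
ReLU(-7.9) = 0
ReLU(6.7) = 6.7
ReLU(-2.7) = 0
Active neurons (>0): 2

2


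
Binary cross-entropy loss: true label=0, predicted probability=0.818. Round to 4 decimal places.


For y=0: Loss = -log(1-p)
= -log(1 - 0.818)
= -log(0.182)
= -(-1.7037)
= 1.7037

1.7037


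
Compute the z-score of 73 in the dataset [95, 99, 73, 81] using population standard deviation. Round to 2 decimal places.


Mean = (95 + 99 + 73 + 81) / 4 = 87.0
Variance = sum((x_i - mean)^2) / n = 110.0
Std = sqrt(110.0) = 10.4881
Z = (x - mean) / std
= (73 - 87.0) / 10.4881
= -14.0 / 10.4881
= -1.33

-1.33


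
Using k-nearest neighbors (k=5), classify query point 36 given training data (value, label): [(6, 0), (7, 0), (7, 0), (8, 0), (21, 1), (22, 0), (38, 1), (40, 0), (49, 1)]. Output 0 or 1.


Distances from query 36:
Point 38 (class 1): distance = 2
Point 40 (class 0): distance = 4
Point 49 (class 1): distance = 13
Point 22 (class 0): distance = 14
Point 21 (class 1): distance = 15
K=5 nearest neighbors: classes = [1, 0, 1, 0, 1]
Votes for class 1: 3 / 5
Majority vote => class 1

1


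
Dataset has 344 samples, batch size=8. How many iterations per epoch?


Iterations per epoch = dataset_size / batch_size
= 344 / 8
= 43

43


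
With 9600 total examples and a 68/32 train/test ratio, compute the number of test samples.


Train samples = 9600 * 68% = 6528
Test samples = 9600 - 6528
= 3072

3072


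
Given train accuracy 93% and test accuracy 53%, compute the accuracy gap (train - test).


Gap = train_accuracy - test_accuracy
= 93 - 53
= 40%
This large gap strongly indicates overfitting.

40


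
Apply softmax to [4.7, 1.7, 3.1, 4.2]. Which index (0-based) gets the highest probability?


Softmax is a monotonic transformation, so it preserves the argmax.
We need to find the index of the maximum logit.
Index 0: 4.7
Index 1: 1.7
Index 2: 3.1
Index 3: 4.2
Maximum logit = 4.7 at index 0

0


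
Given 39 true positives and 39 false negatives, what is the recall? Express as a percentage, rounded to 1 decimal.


Recall = TP / (TP + FN) * 100
= 39 / (39 + 39)
= 39 / 78
= 0.5
= 50.0%

50.0


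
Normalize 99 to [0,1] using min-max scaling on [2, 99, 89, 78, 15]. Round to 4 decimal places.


Min = 2, Max = 99
Range = 99 - 2 = 97
Scaled = (x - min) / (max - min)
= (99 - 2) / 97
= 97 / 97
= 1.0000

1.0000


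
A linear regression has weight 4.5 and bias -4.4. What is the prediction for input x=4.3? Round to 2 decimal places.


y = 4.5 * 4.3 + (-4.4)
= 19.35 + (-4.4)
= 14.95

14.95


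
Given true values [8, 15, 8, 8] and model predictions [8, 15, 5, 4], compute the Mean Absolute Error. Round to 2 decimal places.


Absolute errors: [0, 0, 3, 4]
Sum of absolute errors = 7
MAE = 7 / 4 = 1.75

1.75


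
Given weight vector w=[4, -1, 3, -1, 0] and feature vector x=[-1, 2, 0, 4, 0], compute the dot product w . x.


Element-wise products:
4 * -1 = -4
-1 * 2 = -2
3 * 0 = 0
-1 * 4 = -4
0 * 0 = 0
Sum = -4 + -2 + 0 + -4 + 0
= -10

-10


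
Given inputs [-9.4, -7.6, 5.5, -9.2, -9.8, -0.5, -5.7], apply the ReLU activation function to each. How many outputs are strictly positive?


ReLU(x) = max(0, x) for each element:
ReLU(-9.4) = 0
ReLU(-7.6) = 0
ReLU(5.5) = 5.5
ReLU(-9.2) = 0
ReLU(-9.8) = 0
ReLU(-0.5) = 0
ReLU(-5.7) = 0
Active neurons (>0): 1

1


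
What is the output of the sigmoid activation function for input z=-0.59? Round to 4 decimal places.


sigmoid(z) = 1 / (1 + exp(-z))
exp(-(-0.59)) = exp(0.59) = 1.804
1 + 1.804 = 2.804
1 / 2.804 = 0.3566

0.3566


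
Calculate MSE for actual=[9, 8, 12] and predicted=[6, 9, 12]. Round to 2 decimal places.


Differences: [3, -1, 0]
Squared errors: [9, 1, 0]
Sum of squared errors = 10
MSE = 10 / 3 = 3.33

3.33


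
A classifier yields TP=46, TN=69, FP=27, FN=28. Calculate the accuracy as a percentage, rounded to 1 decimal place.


Accuracy = (TP + TN) / (TP + TN + FP + FN) * 100
= (46 + 69) / (46 + 69 + 27 + 28)
= 115 / 170
= 0.6765
= 67.6%

67.6


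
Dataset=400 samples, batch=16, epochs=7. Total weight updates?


Iterations per epoch = 400 / 16 = 25
Total updates = iterations_per_epoch * epochs
= 25 * 7
= 175

175


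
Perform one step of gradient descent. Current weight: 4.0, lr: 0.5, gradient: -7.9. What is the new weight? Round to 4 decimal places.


w_new = w_old - lr * gradient
= 4.0 - 0.5 * -7.9
= 4.0 - (-3.95)
= 7.9500

7.9500


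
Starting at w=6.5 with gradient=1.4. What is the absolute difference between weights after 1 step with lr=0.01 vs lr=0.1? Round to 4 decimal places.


With lr=0.01: w_new = 6.5 - 0.01 * 1.4 = 6.486
With lr=0.1: w_new = 6.5 - 0.1 * 1.4 = 6.36
Absolute difference = |6.486 - 6.36|
= 0.1260

0.1260


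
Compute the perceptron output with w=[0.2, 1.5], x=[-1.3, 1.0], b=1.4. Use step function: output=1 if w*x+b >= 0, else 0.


z = w . x + b
= 0.2*-1.3 + 1.5*1.0 + 1.4
= -0.26 + 1.5 + 1.4
= 1.24 + 1.4
= 2.64
Since z = 2.64 >= 0, output = 1

1


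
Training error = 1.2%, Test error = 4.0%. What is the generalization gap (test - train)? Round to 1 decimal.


Generalization gap = test_error - train_error
= 4.0 - 1.2
= 2.8%
A moderate gap.

2.8


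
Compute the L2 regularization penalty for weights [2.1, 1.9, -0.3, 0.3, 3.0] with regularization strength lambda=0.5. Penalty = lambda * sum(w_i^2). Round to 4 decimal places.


Squaring each weight:
2.1^2 = 4.41
1.9^2 = 3.61
(-0.3)^2 = 0.09
0.3^2 = 0.09
3.0^2 = 9.0
Sum of squares = 17.2
Penalty = 0.5 * 17.2 = 8.6000

8.6000


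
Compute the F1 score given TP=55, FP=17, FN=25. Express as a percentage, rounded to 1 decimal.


Precision = TP / (TP + FP) = 55 / 72 = 0.7639
Recall = TP / (TP + FN) = 55 / 80 = 0.6875
F1 = 2 * P * R / (P + R)
= 2 * 0.7639 * 0.6875 / (0.7639 + 0.6875)
= 1.0503 / 1.4514
= 0.7237
As percentage: 72.4%

72.4


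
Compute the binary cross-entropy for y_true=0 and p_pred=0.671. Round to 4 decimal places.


For y=0: Loss = -log(1-p)
= -log(1 - 0.671)
= -log(0.329)
= -(-1.1117)
= 1.1117

1.1117


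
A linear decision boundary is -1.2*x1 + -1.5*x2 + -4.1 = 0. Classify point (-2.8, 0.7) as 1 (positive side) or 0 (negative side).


Compute -1.2 * -2.8 + -1.5 * 0.7 + -4.1
= 3.36 + -1.05 + -4.1
= -1.79
Since -1.79 < 0, the point is on the negative side.

0


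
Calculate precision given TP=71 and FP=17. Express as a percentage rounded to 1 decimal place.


Precision = TP / (TP + FP) * 100
= 71 / (71 + 17)
= 71 / 88
= 0.8068
= 80.7%

80.7


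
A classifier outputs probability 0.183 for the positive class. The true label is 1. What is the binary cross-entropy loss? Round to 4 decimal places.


For y=1: Loss = -log(p)
= -log(0.183)
= -(-1.6983)
= 1.6983

1.6983


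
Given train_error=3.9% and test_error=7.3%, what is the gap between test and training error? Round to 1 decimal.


Generalization gap = test_error - train_error
= 7.3 - 3.9
= 3.4%
A moderate gap.

3.4


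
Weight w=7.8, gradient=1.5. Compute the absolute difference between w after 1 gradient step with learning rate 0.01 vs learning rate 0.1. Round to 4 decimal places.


With lr=0.01: w_new = 7.8 - 0.01 * 1.5 = 7.785
With lr=0.1: w_new = 7.8 - 0.1 * 1.5 = 7.65
Absolute difference = |7.785 - 7.65|
= 0.1350

0.1350


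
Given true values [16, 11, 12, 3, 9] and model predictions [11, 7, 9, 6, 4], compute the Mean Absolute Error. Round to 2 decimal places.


Absolute errors: [5, 4, 3, 3, 5]
Sum of absolute errors = 20
MAE = 20 / 5 = 4.00

4.00


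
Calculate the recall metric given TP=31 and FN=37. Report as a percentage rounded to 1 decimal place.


Recall = TP / (TP + FN) * 100
= 31 / (31 + 37)
= 31 / 68
= 0.4559
= 45.6%

45.6


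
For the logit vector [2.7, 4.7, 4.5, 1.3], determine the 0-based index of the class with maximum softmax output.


Softmax is a monotonic transformation, so it preserves the argmax.
We need to find the index of the maximum logit.
Index 0: 2.7
Index 1: 4.7
Index 2: 4.5
Index 3: 1.3
Maximum logit = 4.7 at index 1

1


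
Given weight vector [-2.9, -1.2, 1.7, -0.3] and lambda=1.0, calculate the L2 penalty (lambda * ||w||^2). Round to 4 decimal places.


Squaring each weight:
(-2.9)^2 = 8.41
(-1.2)^2 = 1.44
1.7^2 = 2.89
(-0.3)^2 = 0.09
Sum of squares = 12.83
Penalty = 1.0 * 12.83 = 12.8300

12.8300


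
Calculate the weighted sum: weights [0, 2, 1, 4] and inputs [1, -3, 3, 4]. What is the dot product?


Element-wise products:
0 * 1 = 0
2 * -3 = -6
1 * 3 = 3
4 * 4 = 16
Sum = 0 + -6 + 3 + 16
= 13

13


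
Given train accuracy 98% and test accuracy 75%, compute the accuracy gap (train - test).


Gap = train_accuracy - test_accuracy
= 98 - 75
= 23%
This large gap strongly indicates overfitting.

23


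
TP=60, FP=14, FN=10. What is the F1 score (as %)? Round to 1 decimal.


Precision = TP / (TP + FP) = 60 / 74 = 0.8108
Recall = TP / (TP + FN) = 60 / 70 = 0.8571
F1 = 2 * P * R / (P + R)
= 2 * 0.8108 * 0.8571 / (0.8108 + 0.8571)
= 1.39 / 1.668
= 0.8333
As percentage: 83.3%

83.3


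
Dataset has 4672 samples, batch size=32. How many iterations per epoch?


Iterations per epoch = dataset_size / batch_size
= 4672 / 32
= 146

146


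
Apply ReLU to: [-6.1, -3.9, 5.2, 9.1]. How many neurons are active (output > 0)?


ReLU(x) = max(0, x) for each element:
ReLU(-6.1) = 0
ReLU(-3.9) = 0
ReLU(5.2) = 5.2
ReLU(9.1) = 9.1
Active neurons (>0): 2

2


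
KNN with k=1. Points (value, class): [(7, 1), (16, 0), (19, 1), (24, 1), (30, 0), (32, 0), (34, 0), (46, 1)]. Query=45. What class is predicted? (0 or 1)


Distances from query 45:
Point 46 (class 1): distance = 1
K=1 nearest neighbors: classes = [1]
Votes for class 1: 1 / 1
Majority vote => class 1

1


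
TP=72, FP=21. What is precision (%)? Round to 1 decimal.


Precision = TP / (TP + FP) * 100
= 72 / (72 + 21)
= 72 / 93
= 0.7742
= 77.4%

77.4


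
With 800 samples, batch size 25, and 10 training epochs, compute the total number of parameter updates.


Iterations per epoch = 800 / 25 = 32
Total updates = iterations_per_epoch * epochs
= 32 * 10
= 320

320


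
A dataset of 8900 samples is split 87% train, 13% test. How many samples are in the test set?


Train samples = 8900 * 87% = 7743
Test samples = 8900 - 7743
= 1157

1157


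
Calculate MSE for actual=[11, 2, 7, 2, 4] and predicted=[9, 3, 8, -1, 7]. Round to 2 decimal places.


Differences: [2, -1, -1, 3, -3]
Squared errors: [4, 1, 1, 9, 9]
Sum of squared errors = 24
MSE = 24 / 5 = 4.80

4.80


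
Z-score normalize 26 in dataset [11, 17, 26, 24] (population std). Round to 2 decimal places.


Mean = (11 + 17 + 26 + 24) / 4 = 19.5
Variance = sum((x_i - mean)^2) / n = 35.25
Std = sqrt(35.25) = 5.9372
Z = (x - mean) / std
= (26 - 19.5) / 5.9372
= 6.5 / 5.9372
= 1.09

1.09


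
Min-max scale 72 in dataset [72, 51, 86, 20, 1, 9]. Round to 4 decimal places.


Min = 1, Max = 86
Range = 86 - 1 = 85
Scaled = (x - min) / (max - min)
= (72 - 1) / 85
= 71 / 85
= 0.8353

0.8353


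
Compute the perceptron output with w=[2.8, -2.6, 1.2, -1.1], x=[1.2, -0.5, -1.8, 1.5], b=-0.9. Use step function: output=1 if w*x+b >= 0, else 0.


z = w . x + b
= 2.8*1.2 + -2.6*-0.5 + 1.2*-1.8 + -1.1*1.5 + -0.9
= 3.36 + 1.3 + -2.16 + -1.65 + -0.9
= 0.85 + -0.9
= -0.05
Since z = -0.05 < 0, output = 0

0


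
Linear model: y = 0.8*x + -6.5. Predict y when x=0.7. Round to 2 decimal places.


y = 0.8 * 0.7 + (-6.5)
= 0.56 + (-6.5)
= -5.94

-5.94


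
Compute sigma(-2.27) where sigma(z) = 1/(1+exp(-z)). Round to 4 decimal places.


sigmoid(z) = 1 / (1 + exp(-z))
exp(-(-2.27)) = exp(2.27) = 9.6794
1 + 9.6794 = 10.6794
1 / 10.6794 = 0.0936

0.0936


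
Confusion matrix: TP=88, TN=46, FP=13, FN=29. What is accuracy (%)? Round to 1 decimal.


Accuracy = (TP + TN) / (TP + TN + FP + FN) * 100
= (88 + 46) / (88 + 46 + 13 + 29)
= 134 / 176
= 0.7614
= 76.1%

76.1


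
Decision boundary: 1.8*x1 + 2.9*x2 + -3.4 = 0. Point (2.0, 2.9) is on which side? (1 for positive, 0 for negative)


Compute 1.8 * 2.0 + 2.9 * 2.9 + -3.4
= 3.6 + 8.41 + -3.4
= 8.61
Since 8.61 >= 0, the point is on the positive side.

1


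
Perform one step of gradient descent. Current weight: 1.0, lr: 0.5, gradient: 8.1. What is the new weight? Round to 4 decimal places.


w_new = w_old - lr * gradient
= 1.0 - 0.5 * 8.1
= 1.0 - (4.05)
= -3.0500

-3.0500


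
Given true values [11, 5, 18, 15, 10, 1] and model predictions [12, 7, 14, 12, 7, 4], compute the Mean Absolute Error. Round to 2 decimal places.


Absolute errors: [1, 2, 4, 3, 3, 3]
Sum of absolute errors = 16
MAE = 16 / 6 = 2.67

2.67


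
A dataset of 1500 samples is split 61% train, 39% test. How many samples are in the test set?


Train samples = 1500 * 61% = 915
Test samples = 1500 - 915
= 585

585


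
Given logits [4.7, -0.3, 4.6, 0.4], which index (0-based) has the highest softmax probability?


Softmax is a monotonic transformation, so it preserves the argmax.
We need to find the index of the maximum logit.
Index 0: 4.7
Index 1: -0.3
Index 2: 4.6
Index 3: 0.4
Maximum logit = 4.7 at index 0

0


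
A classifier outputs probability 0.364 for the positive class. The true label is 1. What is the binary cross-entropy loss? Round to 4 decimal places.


For y=1: Loss = -log(p)
= -log(0.364)
= -(-1.0106)
= 1.0106

1.0106


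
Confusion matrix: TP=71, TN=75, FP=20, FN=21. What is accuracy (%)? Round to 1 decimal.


Accuracy = (TP + TN) / (TP + TN + FP + FN) * 100
= (71 + 75) / (71 + 75 + 20 + 21)
= 146 / 187
= 0.7807
= 78.1%

78.1


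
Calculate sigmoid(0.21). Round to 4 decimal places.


sigmoid(z) = 1 / (1 + exp(-z))
exp(-(0.21)) = exp(-0.21) = 0.8106
1 + 0.8106 = 1.8106
1 / 1.8106 = 0.5523

0.5523


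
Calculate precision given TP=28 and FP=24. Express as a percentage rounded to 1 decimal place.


Precision = TP / (TP + FP) * 100
= 28 / (28 + 24)
= 28 / 52
= 0.5385
= 53.8%

53.8


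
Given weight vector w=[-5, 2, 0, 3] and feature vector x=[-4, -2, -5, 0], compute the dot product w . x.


Element-wise products:
-5 * -4 = 20
2 * -2 = -4
0 * -5 = 0
3 * 0 = 0
Sum = 20 + -4 + 0 + 0
= 16

16


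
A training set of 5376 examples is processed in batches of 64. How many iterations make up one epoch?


Iterations per epoch = dataset_size / batch_size
= 5376 / 64
= 84

84


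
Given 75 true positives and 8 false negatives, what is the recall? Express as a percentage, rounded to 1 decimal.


Recall = TP / (TP + FN) * 100
= 75 / (75 + 8)
= 75 / 83
= 0.9036
= 90.4%

90.4


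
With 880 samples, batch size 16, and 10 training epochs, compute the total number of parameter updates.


Iterations per epoch = 880 / 16 = 55
Total updates = iterations_per_epoch * epochs
= 55 * 10
= 550

550


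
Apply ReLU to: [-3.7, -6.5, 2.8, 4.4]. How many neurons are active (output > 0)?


ReLU(x) = max(0, x) for each element:
ReLU(-3.7) = 0
ReLU(-6.5) = 0
ReLU(2.8) = 2.8
ReLU(4.4) = 4.4
Active neurons (>0): 2

2


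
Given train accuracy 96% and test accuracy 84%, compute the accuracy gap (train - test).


Gap = train_accuracy - test_accuracy
= 96 - 84
= 12%
This gap suggests the model is overfitting.

12


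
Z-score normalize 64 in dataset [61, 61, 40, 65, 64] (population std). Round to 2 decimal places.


Mean = (61 + 61 + 40 + 65 + 64) / 5 = 58.2
Variance = sum((x_i - mean)^2) / n = 85.36
Std = sqrt(85.36) = 9.239
Z = (x - mean) / std
= (64 - 58.2) / 9.239
= 5.8 / 9.239
= 0.63

0.63


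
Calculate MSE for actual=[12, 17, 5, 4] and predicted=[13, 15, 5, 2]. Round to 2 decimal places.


Differences: [-1, 2, 0, 2]
Squared errors: [1, 4, 0, 4]
Sum of squared errors = 9
MSE = 9 / 4 = 2.25

2.25


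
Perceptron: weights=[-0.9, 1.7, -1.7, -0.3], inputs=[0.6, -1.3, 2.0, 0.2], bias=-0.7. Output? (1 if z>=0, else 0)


z = w . x + b
= -0.9*0.6 + 1.7*-1.3 + -1.7*2.0 + -0.3*0.2 + -0.7
= -0.54 + -2.21 + -3.4 + -0.06 + -0.7
= -6.21 + -0.7
= -6.91
Since z = -6.91 < 0, output = 0

0


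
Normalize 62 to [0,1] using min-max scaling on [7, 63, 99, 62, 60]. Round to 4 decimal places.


Min = 7, Max = 99
Range = 99 - 7 = 92
Scaled = (x - min) / (max - min)
= (62 - 7) / 92
= 55 / 92
= 0.5978

0.5978


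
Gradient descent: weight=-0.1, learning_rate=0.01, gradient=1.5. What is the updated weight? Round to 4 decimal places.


w_new = w_old - lr * gradient
= -0.1 - 0.01 * 1.5
= -0.1 - (0.015)
= -0.1150

-0.1150


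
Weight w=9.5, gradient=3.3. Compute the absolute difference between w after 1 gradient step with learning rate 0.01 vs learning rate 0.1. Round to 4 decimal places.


With lr=0.01: w_new = 9.5 - 0.01 * 3.3 = 9.467
With lr=0.1: w_new = 9.5 - 0.1 * 3.3 = 9.17
Absolute difference = |9.467 - 9.17|
= 0.2970

0.2970


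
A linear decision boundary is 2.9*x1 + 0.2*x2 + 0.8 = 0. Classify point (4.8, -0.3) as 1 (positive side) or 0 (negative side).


Compute 2.9 * 4.8 + 0.2 * -0.3 + 0.8
= 13.92 + -0.06 + 0.8
= 14.66
Since 14.66 >= 0, the point is on the positive side.

1


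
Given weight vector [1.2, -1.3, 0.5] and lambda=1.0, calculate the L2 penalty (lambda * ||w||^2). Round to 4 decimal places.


Squaring each weight:
1.2^2 = 1.44
(-1.3)^2 = 1.69
0.5^2 = 0.25
Sum of squares = 3.38
Penalty = 1.0 * 3.38 = 3.3800

3.3800


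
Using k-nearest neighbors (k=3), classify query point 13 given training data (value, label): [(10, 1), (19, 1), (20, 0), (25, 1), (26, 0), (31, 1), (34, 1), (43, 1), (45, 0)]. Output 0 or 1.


Distances from query 13:
Point 10 (class 1): distance = 3
Point 19 (class 1): distance = 6
Point 20 (class 0): distance = 7
K=3 nearest neighbors: classes = [1, 1, 0]
Votes for class 1: 2 / 3
Majority vote => class 1

1


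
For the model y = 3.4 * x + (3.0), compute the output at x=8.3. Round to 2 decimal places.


y = 3.4 * 8.3 + (3.0)
= 28.22 + (3.0)
= 31.22

31.22


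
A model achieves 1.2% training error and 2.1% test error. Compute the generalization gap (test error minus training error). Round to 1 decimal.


Generalization gap = test_error - train_error
= 2.1 - 1.2
= 0.9%
A small gap suggests good generalization.

0.9


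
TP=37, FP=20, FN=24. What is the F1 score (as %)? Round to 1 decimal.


Precision = TP / (TP + FP) = 37 / 57 = 0.6491
Recall = TP / (TP + FN) = 37 / 61 = 0.6066
F1 = 2 * P * R / (P + R)
= 2 * 0.6491 * 0.6066 / (0.6491 + 0.6066)
= 0.7875 / 1.2557
= 0.6271
As percentage: 62.7%

62.7


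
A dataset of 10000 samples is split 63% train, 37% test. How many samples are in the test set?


Train samples = 10000 * 63% = 6300
Test samples = 10000 - 6300
= 3700

3700


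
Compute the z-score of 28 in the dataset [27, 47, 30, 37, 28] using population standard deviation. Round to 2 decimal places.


Mean = (27 + 47 + 30 + 37 + 28) / 5 = 33.8
Variance = sum((x_i - mean)^2) / n = 55.76
Std = sqrt(55.76) = 7.4673
Z = (x - mean) / std
= (28 - 33.8) / 7.4673
= -5.8 / 7.4673
= -0.78

-0.78


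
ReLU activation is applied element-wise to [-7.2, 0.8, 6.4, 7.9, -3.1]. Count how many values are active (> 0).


ReLU(x) = max(0, x) for each element:
ReLU(-7.2) = 0
ReLU(0.8) = 0.8
ReLU(6.4) = 6.4
ReLU(7.9) = 7.9
ReLU(-3.1) = 0
Active neurons (>0): 3

3
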